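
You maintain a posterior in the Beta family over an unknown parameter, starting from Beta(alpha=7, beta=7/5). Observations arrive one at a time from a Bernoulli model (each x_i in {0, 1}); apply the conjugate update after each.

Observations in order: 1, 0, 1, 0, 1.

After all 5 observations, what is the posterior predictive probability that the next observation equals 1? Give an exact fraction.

50/67

obs 1: x=1 → posterior Beta(8, 7/5)
obs 2: x=0 → posterior Beta(8, 12/5)
obs 3: x=1 → posterior Beta(9, 12/5)
obs 4: x=0 → posterior Beta(9, 17/5)
obs 5: x=1 → posterior Beta(10, 17/5)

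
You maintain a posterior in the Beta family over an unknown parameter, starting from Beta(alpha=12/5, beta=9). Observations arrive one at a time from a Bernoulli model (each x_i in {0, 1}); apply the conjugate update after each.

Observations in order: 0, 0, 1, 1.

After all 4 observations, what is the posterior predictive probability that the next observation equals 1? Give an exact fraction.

obs 1: x=0 → posterior Beta(12/5, 10)
obs 2: x=0 → posterior Beta(12/5, 11)
obs 3: x=1 → posterior Beta(17/5, 11)
obs 4: x=1 → posterior Beta(22/5, 11)

2/7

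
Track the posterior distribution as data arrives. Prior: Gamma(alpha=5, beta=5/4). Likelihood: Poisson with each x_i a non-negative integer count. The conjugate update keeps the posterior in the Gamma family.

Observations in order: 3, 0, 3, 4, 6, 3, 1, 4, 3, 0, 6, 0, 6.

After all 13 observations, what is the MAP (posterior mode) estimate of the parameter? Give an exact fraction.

obs 1: x=3 → posterior Gamma(8, 9/4)
obs 2: x=0 → posterior Gamma(8, 13/4)
obs 3: x=3 → posterior Gamma(11, 17/4)
obs 4: x=4 → posterior Gamma(15, 21/4)
obs 5: x=6 → posterior Gamma(21, 25/4)
obs 6: x=3 → posterior Gamma(24, 29/4)
obs 7: x=1 → posterior Gamma(25, 33/4)
obs 8: x=4 → posterior Gamma(29, 37/4)
obs 9: x=3 → posterior Gamma(32, 41/4)
obs 10: x=0 → posterior Gamma(32, 45/4)
obs 11: x=6 → posterior Gamma(38, 49/4)
obs 12: x=0 → posterior Gamma(38, 53/4)
obs 13: x=6 → posterior Gamma(44, 57/4)

172/57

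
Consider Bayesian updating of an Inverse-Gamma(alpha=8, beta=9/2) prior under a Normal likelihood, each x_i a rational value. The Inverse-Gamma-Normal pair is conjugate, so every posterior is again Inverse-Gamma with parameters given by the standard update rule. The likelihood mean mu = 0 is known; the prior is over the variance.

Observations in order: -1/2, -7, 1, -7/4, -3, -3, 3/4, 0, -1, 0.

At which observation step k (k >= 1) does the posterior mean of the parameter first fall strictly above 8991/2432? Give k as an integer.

obs 1: x=-1/2 → posterior Inverse-Gamma(17/2, 37/8)
obs 2: x=-7 → posterior Inverse-Gamma(9, 233/8)
obs 3: x=1 → posterior Inverse-Gamma(19/2, 237/8)
obs 4: x=-7/4 → posterior Inverse-Gamma(10, 997/32)
obs 5: x=-3 → posterior Inverse-Gamma(21/2, 1141/32)
obs 6: x=-3 → posterior Inverse-Gamma(11, 1285/32)
obs 7: x=3/4 → posterior Inverse-Gamma(23/2, 647/16)
obs 8: x=0 → posterior Inverse-Gamma(12, 647/16)
obs 9: x=-1 → posterior Inverse-Gamma(25/2, 655/16)
obs 10: x=0 → posterior Inverse-Gamma(13, 655/16)

k = 5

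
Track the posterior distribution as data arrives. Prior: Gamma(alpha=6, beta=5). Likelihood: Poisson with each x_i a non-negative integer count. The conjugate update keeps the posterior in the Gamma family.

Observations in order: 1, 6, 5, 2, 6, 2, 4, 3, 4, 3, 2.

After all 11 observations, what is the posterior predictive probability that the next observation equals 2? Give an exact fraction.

94823161591076873110922722304925380736409483185110384640/398703807810572411498315063055075847178723756123452198369

obs 1: x=1 → posterior Gamma(7, 6)
obs 2: x=6 → posterior Gamma(13, 7)
obs 3: x=5 → posterior Gamma(18, 8)
obs 4: x=2 → posterior Gamma(20, 9)
obs 5: x=6 → posterior Gamma(26, 10)
obs 6: x=2 → posterior Gamma(28, 11)
obs 7: x=4 → posterior Gamma(32, 12)
obs 8: x=3 → posterior Gamma(35, 13)
obs 9: x=4 → posterior Gamma(39, 14)
obs 10: x=3 → posterior Gamma(42, 15)
obs 11: x=2 → posterior Gamma(44, 16)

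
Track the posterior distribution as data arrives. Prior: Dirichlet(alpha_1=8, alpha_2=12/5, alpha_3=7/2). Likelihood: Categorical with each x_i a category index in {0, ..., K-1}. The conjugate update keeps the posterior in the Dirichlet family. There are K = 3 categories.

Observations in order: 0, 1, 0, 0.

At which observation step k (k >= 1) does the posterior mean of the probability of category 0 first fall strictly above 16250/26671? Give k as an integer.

k = 4

obs 1: x=0 → posterior Dirichlet(9, 12/5, 7/2)
obs 2: x=1 → posterior Dirichlet(9, 17/5, 7/2)
obs 3: x=0 → posterior Dirichlet(10, 17/5, 7/2)
obs 4: x=0 → posterior Dirichlet(11, 17/5, 7/2)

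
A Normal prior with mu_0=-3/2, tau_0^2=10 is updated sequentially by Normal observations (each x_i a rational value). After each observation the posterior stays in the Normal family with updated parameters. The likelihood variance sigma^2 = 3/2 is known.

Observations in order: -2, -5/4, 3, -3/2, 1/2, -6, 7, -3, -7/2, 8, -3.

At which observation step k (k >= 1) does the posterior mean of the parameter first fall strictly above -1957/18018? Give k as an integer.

obs 1: x=-2 → posterior Normal(-89/46, 30/23)
obs 2: x=-5/4 → posterior Normal(-139/86, 30/43)
obs 3: x=3 → posterior Normal(-19/126, 10/21)
obs 4: x=-3/2 → posterior Normal(-79/166, 30/83)
obs 5: x=1/2 → posterior Normal(-59/206, 30/103)
obs 6: x=-6 → posterior Normal(-299/246, 10/41)
obs 7: x=7 → posterior Normal(-19/286, 30/143)
obs 8: x=-3 → posterior Normal(-139/326, 30/163)
obs 9: x=-7/2 → posterior Normal(-93/122, 10/61)
obs 10: x=8 → posterior Normal(41/406, 30/203)
obs 11: x=-3 → posterior Normal(-79/446, 30/223)

k = 7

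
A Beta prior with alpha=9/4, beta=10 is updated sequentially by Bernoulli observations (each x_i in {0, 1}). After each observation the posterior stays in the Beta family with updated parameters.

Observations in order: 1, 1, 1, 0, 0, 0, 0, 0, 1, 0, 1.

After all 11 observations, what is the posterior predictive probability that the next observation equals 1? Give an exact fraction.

obs 1: x=1 → posterior Beta(13/4, 10)
obs 2: x=1 → posterior Beta(17/4, 10)
obs 3: x=1 → posterior Beta(21/4, 10)
obs 4: x=0 → posterior Beta(21/4, 11)
obs 5: x=0 → posterior Beta(21/4, 12)
obs 6: x=0 → posterior Beta(21/4, 13)
obs 7: x=0 → posterior Beta(21/4, 14)
obs 8: x=0 → posterior Beta(21/4, 15)
obs 9: x=1 → posterior Beta(25/4, 15)
obs 10: x=0 → posterior Beta(25/4, 16)
obs 11: x=1 → posterior Beta(29/4, 16)

29/93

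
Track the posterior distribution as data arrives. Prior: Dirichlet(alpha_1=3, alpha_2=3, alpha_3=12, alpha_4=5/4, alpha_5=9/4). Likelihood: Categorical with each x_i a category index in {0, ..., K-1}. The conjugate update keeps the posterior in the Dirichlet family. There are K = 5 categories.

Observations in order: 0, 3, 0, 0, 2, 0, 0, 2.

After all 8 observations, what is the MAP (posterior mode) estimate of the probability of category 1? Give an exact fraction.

obs 1: x=0 → posterior Dirichlet(4, 3, 12, 5/4, 9/4)
obs 2: x=3 → posterior Dirichlet(4, 3, 12, 9/4, 9/4)
obs 3: x=0 → posterior Dirichlet(5, 3, 12, 9/4, 9/4)
obs 4: x=0 → posterior Dirichlet(6, 3, 12, 9/4, 9/4)
obs 5: x=2 → posterior Dirichlet(6, 3, 13, 9/4, 9/4)
obs 6: x=0 → posterior Dirichlet(7, 3, 13, 9/4, 9/4)
obs 7: x=0 → posterior Dirichlet(8, 3, 13, 9/4, 9/4)
obs 8: x=2 → posterior Dirichlet(8, 3, 14, 9/4, 9/4)

4/49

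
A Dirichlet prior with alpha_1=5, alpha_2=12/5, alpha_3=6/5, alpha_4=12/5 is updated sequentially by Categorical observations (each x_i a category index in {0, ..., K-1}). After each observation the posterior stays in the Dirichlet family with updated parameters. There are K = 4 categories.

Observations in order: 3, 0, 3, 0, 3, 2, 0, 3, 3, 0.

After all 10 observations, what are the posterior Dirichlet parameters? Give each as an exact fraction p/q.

alpha_1=9, alpha_2=12/5, alpha_3=11/5, alpha_4=37/5

obs 1: x=3 → posterior Dirichlet(5, 12/5, 6/5, 17/5)
obs 2: x=0 → posterior Dirichlet(6, 12/5, 6/5, 17/5)
obs 3: x=3 → posterior Dirichlet(6, 12/5, 6/5, 22/5)
obs 4: x=0 → posterior Dirichlet(7, 12/5, 6/5, 22/5)
obs 5: x=3 → posterior Dirichlet(7, 12/5, 6/5, 27/5)
obs 6: x=2 → posterior Dirichlet(7, 12/5, 11/5, 27/5)
obs 7: x=0 → posterior Dirichlet(8, 12/5, 11/5, 27/5)
obs 8: x=3 → posterior Dirichlet(8, 12/5, 11/5, 32/5)
obs 9: x=3 → posterior Dirichlet(8, 12/5, 11/5, 37/5)
obs 10: x=0 → posterior Dirichlet(9, 12/5, 11/5, 37/5)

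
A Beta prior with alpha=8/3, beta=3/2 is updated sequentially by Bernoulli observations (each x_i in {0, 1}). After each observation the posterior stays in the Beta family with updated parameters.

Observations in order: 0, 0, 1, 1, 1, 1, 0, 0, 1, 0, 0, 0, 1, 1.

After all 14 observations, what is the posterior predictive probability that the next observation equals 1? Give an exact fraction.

obs 1: x=0 → posterior Beta(8/3, 5/2)
obs 2: x=0 → posterior Beta(8/3, 7/2)
obs 3: x=1 → posterior Beta(11/3, 7/2)
obs 4: x=1 → posterior Beta(14/3, 7/2)
obs 5: x=1 → posterior Beta(17/3, 7/2)
obs 6: x=1 → posterior Beta(20/3, 7/2)
obs 7: x=0 → posterior Beta(20/3, 9/2)
obs 8: x=0 → posterior Beta(20/3, 11/2)
obs 9: x=1 → posterior Beta(23/3, 11/2)
obs 10: x=0 → posterior Beta(23/3, 13/2)
obs 11: x=0 → posterior Beta(23/3, 15/2)
obs 12: x=0 → posterior Beta(23/3, 17/2)
obs 13: x=1 → posterior Beta(26/3, 17/2)
obs 14: x=1 → posterior Beta(29/3, 17/2)

58/109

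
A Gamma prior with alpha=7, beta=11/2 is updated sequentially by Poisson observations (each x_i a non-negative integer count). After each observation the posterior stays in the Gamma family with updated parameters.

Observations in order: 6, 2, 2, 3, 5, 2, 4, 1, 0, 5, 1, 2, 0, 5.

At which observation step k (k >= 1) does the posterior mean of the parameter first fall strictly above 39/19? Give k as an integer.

obs 1: x=6 → posterior Gamma(13, 13/2)
obs 2: x=2 → posterior Gamma(15, 15/2)
obs 3: x=2 → posterior Gamma(17, 17/2)
obs 4: x=3 → posterior Gamma(20, 19/2)
obs 5: x=5 → posterior Gamma(25, 21/2)
obs 6: x=2 → posterior Gamma(27, 23/2)
obs 7: x=4 → posterior Gamma(31, 25/2)
obs 8: x=1 → posterior Gamma(32, 27/2)
obs 9: x=0 → posterior Gamma(32, 29/2)
obs 10: x=5 → posterior Gamma(37, 31/2)
obs 11: x=1 → posterior Gamma(38, 33/2)
obs 12: x=2 → posterior Gamma(40, 35/2)
obs 13: x=0 → posterior Gamma(40, 37/2)
obs 14: x=5 → posterior Gamma(45, 39/2)

k = 4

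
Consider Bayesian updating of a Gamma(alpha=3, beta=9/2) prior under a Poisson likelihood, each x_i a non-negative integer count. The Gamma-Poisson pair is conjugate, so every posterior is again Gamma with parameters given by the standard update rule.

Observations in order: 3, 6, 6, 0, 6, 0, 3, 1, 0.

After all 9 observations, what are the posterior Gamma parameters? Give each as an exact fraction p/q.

obs 1: x=3 → posterior Gamma(6, 11/2)
obs 2: x=6 → posterior Gamma(12, 13/2)
obs 3: x=6 → posterior Gamma(18, 15/2)
obs 4: x=0 → posterior Gamma(18, 17/2)
obs 5: x=6 → posterior Gamma(24, 19/2)
obs 6: x=0 → posterior Gamma(24, 21/2)
obs 7: x=3 → posterior Gamma(27, 23/2)
obs 8: x=1 → posterior Gamma(28, 25/2)
obs 9: x=0 → posterior Gamma(28, 27/2)

alpha=28, beta=27/2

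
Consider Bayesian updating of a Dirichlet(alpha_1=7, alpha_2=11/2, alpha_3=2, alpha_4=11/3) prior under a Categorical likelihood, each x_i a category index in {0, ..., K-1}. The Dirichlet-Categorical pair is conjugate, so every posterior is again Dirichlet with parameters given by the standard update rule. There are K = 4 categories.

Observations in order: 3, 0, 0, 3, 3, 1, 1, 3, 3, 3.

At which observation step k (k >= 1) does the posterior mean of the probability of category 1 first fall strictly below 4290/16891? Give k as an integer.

obs 1: x=3 → posterior Dirichlet(7, 11/2, 2, 14/3)
obs 2: x=0 → posterior Dirichlet(8, 11/2, 2, 14/3)
obs 3: x=0 → posterior Dirichlet(9, 11/2, 2, 14/3)
obs 4: x=3 → posterior Dirichlet(9, 11/2, 2, 17/3)
obs 5: x=3 → posterior Dirichlet(9, 11/2, 2, 20/3)
obs 6: x=1 → posterior Dirichlet(9, 13/2, 2, 20/3)
obs 7: x=1 → posterior Dirichlet(9, 15/2, 2, 20/3)
obs 8: x=3 → posterior Dirichlet(9, 15/2, 2, 23/3)
obs 9: x=3 → posterior Dirichlet(9, 15/2, 2, 26/3)
obs 10: x=3 → posterior Dirichlet(9, 15/2, 2, 29/3)

k = 4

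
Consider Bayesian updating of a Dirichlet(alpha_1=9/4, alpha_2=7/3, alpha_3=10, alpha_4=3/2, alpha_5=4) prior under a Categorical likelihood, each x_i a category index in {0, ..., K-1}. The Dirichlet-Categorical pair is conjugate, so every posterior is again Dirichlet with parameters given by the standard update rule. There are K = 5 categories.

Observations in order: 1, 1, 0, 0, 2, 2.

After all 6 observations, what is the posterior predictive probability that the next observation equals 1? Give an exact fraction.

52/313

obs 1: x=1 → posterior Dirichlet(9/4, 10/3, 10, 3/2, 4)
obs 2: x=1 → posterior Dirichlet(9/4, 13/3, 10, 3/2, 4)
obs 3: x=0 → posterior Dirichlet(13/4, 13/3, 10, 3/2, 4)
obs 4: x=0 → posterior Dirichlet(17/4, 13/3, 10, 3/2, 4)
obs 5: x=2 → posterior Dirichlet(17/4, 13/3, 11, 3/2, 4)
obs 6: x=2 → posterior Dirichlet(17/4, 13/3, 12, 3/2, 4)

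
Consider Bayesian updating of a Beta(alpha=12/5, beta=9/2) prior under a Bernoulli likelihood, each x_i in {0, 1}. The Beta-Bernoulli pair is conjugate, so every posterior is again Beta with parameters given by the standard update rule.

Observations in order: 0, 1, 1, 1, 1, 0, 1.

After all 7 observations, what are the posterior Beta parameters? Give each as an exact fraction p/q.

alpha=37/5, beta=13/2

obs 1: x=0 → posterior Beta(12/5, 11/2)
obs 2: x=1 → posterior Beta(17/5, 11/2)
obs 3: x=1 → posterior Beta(22/5, 11/2)
obs 4: x=1 → posterior Beta(27/5, 11/2)
obs 5: x=1 → posterior Beta(32/5, 11/2)
obs 6: x=0 → posterior Beta(32/5, 13/2)
obs 7: x=1 → posterior Beta(37/5, 13/2)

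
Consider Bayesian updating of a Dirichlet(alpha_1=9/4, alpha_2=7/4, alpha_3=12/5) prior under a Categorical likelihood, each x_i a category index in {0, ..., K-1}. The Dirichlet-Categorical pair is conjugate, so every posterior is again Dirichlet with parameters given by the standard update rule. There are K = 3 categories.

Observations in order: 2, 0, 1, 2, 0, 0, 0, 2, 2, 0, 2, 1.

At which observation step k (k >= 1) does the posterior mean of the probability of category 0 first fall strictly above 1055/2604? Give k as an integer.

k = 6

obs 1: x=2 → posterior Dirichlet(9/4, 7/4, 17/5)
obs 2: x=0 → posterior Dirichlet(13/4, 7/4, 17/5)
obs 3: x=1 → posterior Dirichlet(13/4, 11/4, 17/5)
obs 4: x=2 → posterior Dirichlet(13/4, 11/4, 22/5)
obs 5: x=0 → posterior Dirichlet(17/4, 11/4, 22/5)
obs 6: x=0 → posterior Dirichlet(21/4, 11/4, 22/5)
obs 7: x=0 → posterior Dirichlet(25/4, 11/4, 22/5)
obs 8: x=2 → posterior Dirichlet(25/4, 11/4, 27/5)
obs 9: x=2 → posterior Dirichlet(25/4, 11/4, 32/5)
obs 10: x=0 → posterior Dirichlet(29/4, 11/4, 32/5)
obs 11: x=2 → posterior Dirichlet(29/4, 11/4, 37/5)
obs 12: x=1 → posterior Dirichlet(29/4, 15/4, 37/5)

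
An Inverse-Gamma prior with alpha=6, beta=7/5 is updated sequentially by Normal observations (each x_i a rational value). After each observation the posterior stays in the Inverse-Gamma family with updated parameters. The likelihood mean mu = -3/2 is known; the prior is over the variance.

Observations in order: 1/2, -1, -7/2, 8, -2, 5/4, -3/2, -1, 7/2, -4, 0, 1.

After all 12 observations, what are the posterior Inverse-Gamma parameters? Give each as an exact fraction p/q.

obs 1: x=1/2 → posterior Inverse-Gamma(13/2, 17/5)
obs 2: x=-1 → posterior Inverse-Gamma(7, 141/40)
obs 3: x=-7/2 → posterior Inverse-Gamma(15/2, 221/40)
obs 4: x=8 → posterior Inverse-Gamma(8, 1013/20)
obs 5: x=-2 → posterior Inverse-Gamma(17/2, 2031/40)
obs 6: x=5/4 → posterior Inverse-Gamma(9, 8729/160)
obs 7: x=-3/2 → posterior Inverse-Gamma(19/2, 8729/160)
obs 8: x=-1 → posterior Inverse-Gamma(10, 8749/160)
obs 9: x=7/2 → posterior Inverse-Gamma(21/2, 10749/160)
obs 10: x=-4 → posterior Inverse-Gamma(11, 11249/160)
obs 11: x=0 → posterior Inverse-Gamma(23/2, 11429/160)
obs 12: x=1 → posterior Inverse-Gamma(12, 11929/160)

alpha=12, beta=11929/160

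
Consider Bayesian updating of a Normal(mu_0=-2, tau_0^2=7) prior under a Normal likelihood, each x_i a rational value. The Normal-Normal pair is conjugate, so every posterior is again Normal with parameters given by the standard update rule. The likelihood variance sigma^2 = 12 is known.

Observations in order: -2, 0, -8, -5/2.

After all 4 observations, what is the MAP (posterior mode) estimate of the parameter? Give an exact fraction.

obs 1: x=-2 → posterior Normal(-2, 84/19)
obs 2: x=0 → posterior Normal(-19/13, 42/13)
obs 3: x=-8 → posterior Normal(-94/33, 28/11)
obs 4: x=-5/2 → posterior Normal(-223/80, 21/10)

-223/80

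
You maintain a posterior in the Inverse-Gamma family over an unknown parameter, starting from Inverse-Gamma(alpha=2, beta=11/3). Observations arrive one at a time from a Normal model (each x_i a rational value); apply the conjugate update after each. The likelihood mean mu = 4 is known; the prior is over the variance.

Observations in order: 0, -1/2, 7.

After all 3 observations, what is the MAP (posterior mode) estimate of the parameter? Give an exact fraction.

631/108

obs 1: x=0 → posterior Inverse-Gamma(5/2, 35/3)
obs 2: x=-1/2 → posterior Inverse-Gamma(3, 523/24)
obs 3: x=7 → posterior Inverse-Gamma(7/2, 631/24)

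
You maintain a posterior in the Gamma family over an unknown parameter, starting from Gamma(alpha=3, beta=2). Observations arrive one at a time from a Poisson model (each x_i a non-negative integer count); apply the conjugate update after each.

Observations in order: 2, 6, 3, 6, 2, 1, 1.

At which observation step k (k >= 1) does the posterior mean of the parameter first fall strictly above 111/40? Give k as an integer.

k = 3

obs 1: x=2 → posterior Gamma(5, 3)
obs 2: x=6 → posterior Gamma(11, 4)
obs 3: x=3 → posterior Gamma(14, 5)
obs 4: x=6 → posterior Gamma(20, 6)
obs 5: x=2 → posterior Gamma(22, 7)
obs 6: x=1 → posterior Gamma(23, 8)
obs 7: x=1 → posterior Gamma(24, 9)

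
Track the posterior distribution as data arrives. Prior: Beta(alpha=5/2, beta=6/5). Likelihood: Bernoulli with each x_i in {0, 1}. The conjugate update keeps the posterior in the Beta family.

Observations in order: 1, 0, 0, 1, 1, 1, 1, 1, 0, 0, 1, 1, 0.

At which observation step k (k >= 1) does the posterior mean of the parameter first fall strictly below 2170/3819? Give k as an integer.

k = 3

obs 1: x=1 → posterior Beta(7/2, 6/5)
obs 2: x=0 → posterior Beta(7/2, 11/5)
obs 3: x=0 → posterior Beta(7/2, 16/5)
obs 4: x=1 → posterior Beta(9/2, 16/5)
obs 5: x=1 → posterior Beta(11/2, 16/5)
obs 6: x=1 → posterior Beta(13/2, 16/5)
obs 7: x=1 → posterior Beta(15/2, 16/5)
obs 8: x=1 → posterior Beta(17/2, 16/5)
obs 9: x=0 → posterior Beta(17/2, 21/5)
obs 10: x=0 → posterior Beta(17/2, 26/5)
obs 11: x=1 → posterior Beta(19/2, 26/5)
obs 12: x=1 → posterior Beta(21/2, 26/5)
obs 13: x=0 → posterior Beta(21/2, 31/5)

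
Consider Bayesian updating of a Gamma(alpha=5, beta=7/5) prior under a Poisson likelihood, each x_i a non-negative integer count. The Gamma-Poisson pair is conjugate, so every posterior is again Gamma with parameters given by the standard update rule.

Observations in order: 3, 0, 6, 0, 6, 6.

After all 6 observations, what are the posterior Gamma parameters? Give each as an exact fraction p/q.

alpha=26, beta=37/5

obs 1: x=3 → posterior Gamma(8, 12/5)
obs 2: x=0 → posterior Gamma(8, 17/5)
obs 3: x=6 → posterior Gamma(14, 22/5)
obs 4: x=0 → posterior Gamma(14, 27/5)
obs 5: x=6 → posterior Gamma(20, 32/5)
obs 6: x=6 → posterior Gamma(26, 37/5)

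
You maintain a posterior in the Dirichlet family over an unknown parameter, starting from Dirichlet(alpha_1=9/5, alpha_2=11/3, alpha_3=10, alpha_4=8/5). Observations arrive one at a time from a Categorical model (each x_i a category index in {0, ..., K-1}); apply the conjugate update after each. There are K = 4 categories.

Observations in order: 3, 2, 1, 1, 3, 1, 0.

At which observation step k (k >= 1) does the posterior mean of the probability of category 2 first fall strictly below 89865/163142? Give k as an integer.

obs 1: x=3 → posterior Dirichlet(9/5, 11/3, 10, 13/5)
obs 2: x=2 → posterior Dirichlet(9/5, 11/3, 11, 13/5)
obs 3: x=1 → posterior Dirichlet(9/5, 14/3, 11, 13/5)
obs 4: x=1 → posterior Dirichlet(9/5, 17/3, 11, 13/5)
obs 5: x=3 → posterior Dirichlet(9/5, 17/3, 11, 18/5)
obs 6: x=1 → posterior Dirichlet(9/5, 20/3, 11, 18/5)
obs 7: x=0 → posterior Dirichlet(14/5, 20/3, 11, 18/5)

k = 3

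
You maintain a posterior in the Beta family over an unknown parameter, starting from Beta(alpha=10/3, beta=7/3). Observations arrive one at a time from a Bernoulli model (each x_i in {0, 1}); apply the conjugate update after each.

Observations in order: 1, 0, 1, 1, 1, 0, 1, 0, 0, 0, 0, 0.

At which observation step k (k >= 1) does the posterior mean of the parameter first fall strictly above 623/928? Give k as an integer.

obs 1: x=1 → posterior Beta(13/3, 7/3)
obs 2: x=0 → posterior Beta(13/3, 10/3)
obs 3: x=1 → posterior Beta(16/3, 10/3)
obs 4: x=1 → posterior Beta(19/3, 10/3)
obs 5: x=1 → posterior Beta(22/3, 10/3)
obs 6: x=0 → posterior Beta(22/3, 13/3)
obs 7: x=1 → posterior Beta(25/3, 13/3)
obs 8: x=0 → posterior Beta(25/3, 16/3)
obs 9: x=0 → posterior Beta(25/3, 19/3)
obs 10: x=0 → posterior Beta(25/3, 22/3)
obs 11: x=0 → posterior Beta(25/3, 25/3)
obs 12: x=0 → posterior Beta(25/3, 28/3)

k = 5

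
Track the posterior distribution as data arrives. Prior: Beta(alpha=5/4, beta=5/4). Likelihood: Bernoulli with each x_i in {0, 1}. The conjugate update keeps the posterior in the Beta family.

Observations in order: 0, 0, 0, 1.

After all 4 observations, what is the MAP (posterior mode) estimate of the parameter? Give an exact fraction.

5/18

obs 1: x=0 → posterior Beta(5/4, 9/4)
obs 2: x=0 → posterior Beta(5/4, 13/4)
obs 3: x=0 → posterior Beta(5/4, 17/4)
obs 4: x=1 → posterior Beta(9/4, 17/4)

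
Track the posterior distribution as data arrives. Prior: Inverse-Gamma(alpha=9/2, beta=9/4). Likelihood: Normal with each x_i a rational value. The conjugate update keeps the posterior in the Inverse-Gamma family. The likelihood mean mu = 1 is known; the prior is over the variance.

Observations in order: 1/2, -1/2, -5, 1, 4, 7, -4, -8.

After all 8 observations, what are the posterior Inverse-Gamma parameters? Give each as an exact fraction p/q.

alpha=17/2, beta=97

obs 1: x=1/2 → posterior Inverse-Gamma(5, 19/8)
obs 2: x=-1/2 → posterior Inverse-Gamma(11/2, 7/2)
obs 3: x=-5 → posterior Inverse-Gamma(6, 43/2)
obs 4: x=1 → posterior Inverse-Gamma(13/2, 43/2)
obs 5: x=4 → posterior Inverse-Gamma(7, 26)
obs 6: x=7 → posterior Inverse-Gamma(15/2, 44)
obs 7: x=-4 → posterior Inverse-Gamma(8, 113/2)
obs 8: x=-8 → posterior Inverse-Gamma(17/2, 97)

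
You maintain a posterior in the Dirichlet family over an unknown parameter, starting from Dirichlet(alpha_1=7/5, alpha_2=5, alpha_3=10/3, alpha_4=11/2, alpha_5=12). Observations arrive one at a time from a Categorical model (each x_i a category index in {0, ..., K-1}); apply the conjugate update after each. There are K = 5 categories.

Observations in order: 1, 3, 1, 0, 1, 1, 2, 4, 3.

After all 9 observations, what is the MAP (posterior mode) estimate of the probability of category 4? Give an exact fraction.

360/937

obs 1: x=1 → posterior Dirichlet(7/5, 6, 10/3, 11/2, 12)
obs 2: x=3 → posterior Dirichlet(7/5, 6, 10/3, 13/2, 12)
obs 3: x=1 → posterior Dirichlet(7/5, 7, 10/3, 13/2, 12)
obs 4: x=0 → posterior Dirichlet(12/5, 7, 10/3, 13/2, 12)
obs 5: x=1 → posterior Dirichlet(12/5, 8, 10/3, 13/2, 12)
obs 6: x=1 → posterior Dirichlet(12/5, 9, 10/3, 13/2, 12)
obs 7: x=2 → posterior Dirichlet(12/5, 9, 13/3, 13/2, 12)
obs 8: x=4 → posterior Dirichlet(12/5, 9, 13/3, 13/2, 13)
obs 9: x=3 → posterior Dirichlet(12/5, 9, 13/3, 15/2, 13)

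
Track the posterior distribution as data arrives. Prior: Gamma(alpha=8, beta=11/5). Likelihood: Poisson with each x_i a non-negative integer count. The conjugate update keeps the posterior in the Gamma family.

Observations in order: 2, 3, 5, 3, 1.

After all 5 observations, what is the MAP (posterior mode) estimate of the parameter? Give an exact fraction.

obs 1: x=2 → posterior Gamma(10, 16/5)
obs 2: x=3 → posterior Gamma(13, 21/5)
obs 3: x=5 → posterior Gamma(18, 26/5)
obs 4: x=3 → posterior Gamma(21, 31/5)
obs 5: x=1 → posterior Gamma(22, 36/5)

35/12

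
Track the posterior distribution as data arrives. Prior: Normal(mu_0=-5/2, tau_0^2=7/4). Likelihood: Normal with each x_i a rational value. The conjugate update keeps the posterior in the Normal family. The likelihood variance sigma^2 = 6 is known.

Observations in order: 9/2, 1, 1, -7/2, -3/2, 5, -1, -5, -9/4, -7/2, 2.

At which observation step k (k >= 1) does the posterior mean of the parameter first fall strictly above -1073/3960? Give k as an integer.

k = 6

obs 1: x=9/2 → posterior Normal(-57/62, 42/31)
obs 2: x=1 → posterior Normal(-43/76, 21/19)
obs 3: x=1 → posterior Normal(-29/90, 14/15)
obs 4: x=-7/2 → posterior Normal(-3/4, 21/26)
obs 5: x=-3/2 → posterior Normal(-99/118, 42/59)
obs 6: x=5 → posterior Normal(-29/132, 7/11)
obs 7: x=-1 → posterior Normal(-43/146, 42/73)
obs 8: x=-5 → posterior Normal(-113/160, 21/40)
obs 9: x=-9/4 → posterior Normal(-289/348, 14/29)
obs 10: x=-7/2 → posterior Normal(-387/376, 21/47)
obs 11: x=2 → posterior Normal(-331/404, 42/101)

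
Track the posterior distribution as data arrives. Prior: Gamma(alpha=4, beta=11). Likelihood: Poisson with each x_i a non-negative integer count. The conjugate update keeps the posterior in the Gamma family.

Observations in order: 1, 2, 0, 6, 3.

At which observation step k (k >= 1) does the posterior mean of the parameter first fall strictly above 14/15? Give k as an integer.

k = 5

obs 1: x=1 → posterior Gamma(5, 12)
obs 2: x=2 → posterior Gamma(7, 13)
obs 3: x=0 → posterior Gamma(7, 14)
obs 4: x=6 → posterior Gamma(13, 15)
obs 5: x=3 → posterior Gamma(16, 16)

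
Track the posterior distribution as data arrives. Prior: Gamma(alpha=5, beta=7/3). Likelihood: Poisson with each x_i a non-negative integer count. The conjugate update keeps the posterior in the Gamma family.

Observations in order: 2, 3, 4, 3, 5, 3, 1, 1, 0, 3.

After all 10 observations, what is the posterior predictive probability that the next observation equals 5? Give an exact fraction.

obs 1: x=2 → posterior Gamma(7, 10/3)
obs 2: x=3 → posterior Gamma(10, 13/3)
obs 3: x=4 → posterior Gamma(14, 16/3)
obs 4: x=3 → posterior Gamma(17, 19/3)
obs 5: x=5 → posterior Gamma(22, 22/3)
obs 6: x=3 → posterior Gamma(25, 25/3)
obs 7: x=1 → posterior Gamma(26, 28/3)
obs 8: x=1 → posterior Gamma(27, 31/3)
obs 9: x=0 → posterior Gamma(27, 34/3)
obs 10: x=3 → posterior Gamma(30, 37/3)

469875229343436792221039857837333258287912627622217637/7378697629483820646400000000000000000000000000000000000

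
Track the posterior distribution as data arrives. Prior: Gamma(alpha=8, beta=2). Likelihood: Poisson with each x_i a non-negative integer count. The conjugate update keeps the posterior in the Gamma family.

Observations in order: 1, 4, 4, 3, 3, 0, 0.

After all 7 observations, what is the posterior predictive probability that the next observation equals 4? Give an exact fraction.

2650018497776097827682771/20000000000000000000000000

obs 1: x=1 → posterior Gamma(9, 3)
obs 2: x=4 → posterior Gamma(13, 4)
obs 3: x=4 → posterior Gamma(17, 5)
obs 4: x=3 → posterior Gamma(20, 6)
obs 5: x=3 → posterior Gamma(23, 7)
obs 6: x=0 → posterior Gamma(23, 8)
obs 7: x=0 → posterior Gamma(23, 9)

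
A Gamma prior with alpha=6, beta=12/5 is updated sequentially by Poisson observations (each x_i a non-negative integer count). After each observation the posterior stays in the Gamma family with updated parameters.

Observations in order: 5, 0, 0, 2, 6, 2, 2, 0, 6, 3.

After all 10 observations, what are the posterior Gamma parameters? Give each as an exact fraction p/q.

obs 1: x=5 → posterior Gamma(11, 17/5)
obs 2: x=0 → posterior Gamma(11, 22/5)
obs 3: x=0 → posterior Gamma(11, 27/5)
obs 4: x=2 → posterior Gamma(13, 32/5)
obs 5: x=6 → posterior Gamma(19, 37/5)
obs 6: x=2 → posterior Gamma(21, 42/5)
obs 7: x=2 → posterior Gamma(23, 47/5)
obs 8: x=0 → posterior Gamma(23, 52/5)
obs 9: x=6 → posterior Gamma(29, 57/5)
obs 10: x=3 → posterior Gamma(32, 62/5)

alpha=32, beta=62/5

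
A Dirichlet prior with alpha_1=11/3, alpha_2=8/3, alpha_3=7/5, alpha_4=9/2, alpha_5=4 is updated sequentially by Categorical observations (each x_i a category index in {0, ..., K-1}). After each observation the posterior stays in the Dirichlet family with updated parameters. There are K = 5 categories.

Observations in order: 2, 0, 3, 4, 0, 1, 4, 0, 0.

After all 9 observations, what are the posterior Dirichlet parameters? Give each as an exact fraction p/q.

obs 1: x=2 → posterior Dirichlet(11/3, 8/3, 12/5, 9/2, 4)
obs 2: x=0 → posterior Dirichlet(14/3, 8/3, 12/5, 9/2, 4)
obs 3: x=3 → posterior Dirichlet(14/3, 8/3, 12/5, 11/2, 4)
obs 4: x=4 → posterior Dirichlet(14/3, 8/3, 12/5, 11/2, 5)
obs 5: x=0 → posterior Dirichlet(17/3, 8/3, 12/5, 11/2, 5)
obs 6: x=1 → posterior Dirichlet(17/3, 11/3, 12/5, 11/2, 5)
obs 7: x=4 → posterior Dirichlet(17/3, 11/3, 12/5, 11/2, 6)
obs 8: x=0 → posterior Dirichlet(20/3, 11/3, 12/5, 11/2, 6)
obs 9: x=0 → posterior Dirichlet(23/3, 11/3, 12/5, 11/2, 6)

alpha_1=23/3, alpha_2=11/3, alpha_3=12/5, alpha_4=11/2, alpha_5=6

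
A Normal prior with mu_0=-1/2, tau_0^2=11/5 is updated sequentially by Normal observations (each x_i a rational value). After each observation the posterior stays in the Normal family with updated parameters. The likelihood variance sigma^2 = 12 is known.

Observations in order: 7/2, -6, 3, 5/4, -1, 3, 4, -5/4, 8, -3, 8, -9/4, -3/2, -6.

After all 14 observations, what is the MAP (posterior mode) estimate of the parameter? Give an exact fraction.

obs 1: x=7/2 → posterior Normal(17/142, 132/71)
obs 2: x=-6 → posterior Normal(-115/164, 66/41)
obs 3: x=3 → posterior Normal(-49/186, 44/31)
obs 4: x=5/4 → posterior Normal(-43/416, 33/26)
obs 5: x=-1 → posterior Normal(-87/460, 132/115)
obs 6: x=3 → posterior Normal(5/56, 22/21)
obs 7: x=4 → posterior Normal(221/548, 132/137)
obs 8: x=-5/4 → posterior Normal(83/296, 33/37)
obs 9: x=8 → posterior Normal(259/318, 44/53)
obs 10: x=-3 → posterior Normal(193/340, 66/85)
obs 11: x=8 → posterior Normal(369/362, 132/181)
obs 12: x=-9/4 → posterior Normal(213/256, 11/16)
obs 13: x=-3/2 → posterior Normal(573/812, 132/203)
obs 14: x=-6 → posterior Normal(309/856, 66/107)

309/856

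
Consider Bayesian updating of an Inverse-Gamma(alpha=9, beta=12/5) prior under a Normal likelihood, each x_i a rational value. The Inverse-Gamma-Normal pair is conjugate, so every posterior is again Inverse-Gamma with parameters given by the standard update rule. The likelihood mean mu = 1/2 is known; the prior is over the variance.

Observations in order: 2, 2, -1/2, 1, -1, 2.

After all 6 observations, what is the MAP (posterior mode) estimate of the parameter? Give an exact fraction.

obs 1: x=2 → posterior Inverse-Gamma(19/2, 141/40)
obs 2: x=2 → posterior Inverse-Gamma(10, 93/20)
obs 3: x=-1/2 → posterior Inverse-Gamma(21/2, 103/20)
obs 4: x=1 → posterior Inverse-Gamma(11, 211/40)
obs 5: x=-1 → posterior Inverse-Gamma(23/2, 32/5)
obs 6: x=2 → posterior Inverse-Gamma(12, 301/40)

301/520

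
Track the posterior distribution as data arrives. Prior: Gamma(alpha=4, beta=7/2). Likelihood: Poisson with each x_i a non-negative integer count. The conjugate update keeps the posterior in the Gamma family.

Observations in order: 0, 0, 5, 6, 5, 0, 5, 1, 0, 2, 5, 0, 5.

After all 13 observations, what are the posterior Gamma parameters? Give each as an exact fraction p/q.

obs 1: x=0 → posterior Gamma(4, 9/2)
obs 2: x=0 → posterior Gamma(4, 11/2)
obs 3: x=5 → posterior Gamma(9, 13/2)
obs 4: x=6 → posterior Gamma(15, 15/2)
obs 5: x=5 → posterior Gamma(20, 17/2)
obs 6: x=0 → posterior Gamma(20, 19/2)
obs 7: x=5 → posterior Gamma(25, 21/2)
obs 8: x=1 → posterior Gamma(26, 23/2)
obs 9: x=0 → posterior Gamma(26, 25/2)
obs 10: x=2 → posterior Gamma(28, 27/2)
obs 11: x=5 → posterior Gamma(33, 29/2)
obs 12: x=0 → posterior Gamma(33, 31/2)
obs 13: x=5 → posterior Gamma(38, 33/2)

alpha=38, beta=33/2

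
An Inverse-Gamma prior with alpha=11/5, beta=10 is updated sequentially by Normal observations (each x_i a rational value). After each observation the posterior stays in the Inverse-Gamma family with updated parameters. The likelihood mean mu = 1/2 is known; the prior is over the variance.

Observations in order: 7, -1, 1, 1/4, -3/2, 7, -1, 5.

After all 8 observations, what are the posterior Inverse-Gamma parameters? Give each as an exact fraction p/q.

obs 1: x=7 → posterior Inverse-Gamma(27/10, 249/8)
obs 2: x=-1 → posterior Inverse-Gamma(16/5, 129/4)
obs 3: x=1 → posterior Inverse-Gamma(37/10, 259/8)
obs 4: x=1/4 → posterior Inverse-Gamma(21/5, 1037/32)
obs 5: x=-3/2 → posterior Inverse-Gamma(47/10, 1101/32)
obs 6: x=7 → posterior Inverse-Gamma(26/5, 1777/32)
obs 7: x=-1 → posterior Inverse-Gamma(57/10, 1813/32)
obs 8: x=5 → posterior Inverse-Gamma(31/5, 2137/32)

alpha=31/5, beta=2137/32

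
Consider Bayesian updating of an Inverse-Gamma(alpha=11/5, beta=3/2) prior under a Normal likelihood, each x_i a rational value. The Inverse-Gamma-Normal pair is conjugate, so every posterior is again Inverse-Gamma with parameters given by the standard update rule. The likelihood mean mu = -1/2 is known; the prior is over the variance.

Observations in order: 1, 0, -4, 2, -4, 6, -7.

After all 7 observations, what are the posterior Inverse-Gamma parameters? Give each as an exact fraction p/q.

alpha=57/10, beta=483/8

obs 1: x=1 → posterior Inverse-Gamma(27/10, 21/8)
obs 2: x=0 → posterior Inverse-Gamma(16/5, 11/4)
obs 3: x=-4 → posterior Inverse-Gamma(37/10, 71/8)
obs 4: x=2 → posterior Inverse-Gamma(21/5, 12)
obs 5: x=-4 → posterior Inverse-Gamma(47/10, 145/8)
obs 6: x=6 → posterior Inverse-Gamma(26/5, 157/4)
obs 7: x=-7 → posterior Inverse-Gamma(57/10, 483/8)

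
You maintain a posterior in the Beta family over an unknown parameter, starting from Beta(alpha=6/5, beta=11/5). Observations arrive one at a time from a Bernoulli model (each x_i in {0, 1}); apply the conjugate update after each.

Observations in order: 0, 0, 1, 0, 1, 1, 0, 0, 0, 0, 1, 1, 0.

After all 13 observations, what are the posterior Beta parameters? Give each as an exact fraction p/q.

alpha=31/5, beta=51/5

obs 1: x=0 → posterior Beta(6/5, 16/5)
obs 2: x=0 → posterior Beta(6/5, 21/5)
obs 3: x=1 → posterior Beta(11/5, 21/5)
obs 4: x=0 → posterior Beta(11/5, 26/5)
obs 5: x=1 → posterior Beta(16/5, 26/5)
obs 6: x=1 → posterior Beta(21/5, 26/5)
obs 7: x=0 → posterior Beta(21/5, 31/5)
obs 8: x=0 → posterior Beta(21/5, 36/5)
obs 9: x=0 → posterior Beta(21/5, 41/5)
obs 10: x=0 → posterior Beta(21/5, 46/5)
obs 11: x=1 → posterior Beta(26/5, 46/5)
obs 12: x=1 → posterior Beta(31/5, 46/5)
obs 13: x=0 → posterior Beta(31/5, 51/5)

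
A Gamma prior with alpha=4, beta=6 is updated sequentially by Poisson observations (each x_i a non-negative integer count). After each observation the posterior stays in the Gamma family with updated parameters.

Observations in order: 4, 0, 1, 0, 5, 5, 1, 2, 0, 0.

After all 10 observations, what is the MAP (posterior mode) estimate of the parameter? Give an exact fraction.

obs 1: x=4 → posterior Gamma(8, 7)
obs 2: x=0 → posterior Gamma(8, 8)
obs 3: x=1 → posterior Gamma(9, 9)
obs 4: x=0 → posterior Gamma(9, 10)
obs 5: x=5 → posterior Gamma(14, 11)
obs 6: x=5 → posterior Gamma(19, 12)
obs 7: x=1 → posterior Gamma(20, 13)
obs 8: x=2 → posterior Gamma(22, 14)
obs 9: x=0 → posterior Gamma(22, 15)
obs 10: x=0 → posterior Gamma(22, 16)

21/16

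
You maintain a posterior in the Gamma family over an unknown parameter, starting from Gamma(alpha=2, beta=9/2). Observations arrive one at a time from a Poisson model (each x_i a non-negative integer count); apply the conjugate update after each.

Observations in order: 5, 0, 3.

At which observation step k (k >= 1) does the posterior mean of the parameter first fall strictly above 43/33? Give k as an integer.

obs 1: x=5 → posterior Gamma(7, 11/2)
obs 2: x=0 → posterior Gamma(7, 13/2)
obs 3: x=3 → posterior Gamma(10, 15/2)

k = 3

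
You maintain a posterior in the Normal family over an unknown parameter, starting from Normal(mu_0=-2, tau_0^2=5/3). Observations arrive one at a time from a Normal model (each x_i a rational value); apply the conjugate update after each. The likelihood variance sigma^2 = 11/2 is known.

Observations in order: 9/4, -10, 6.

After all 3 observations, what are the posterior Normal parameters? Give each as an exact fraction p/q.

obs 1: x=9/4 → posterior Normal(-87/86, 55/43)
obs 2: x=-10 → posterior Normal(-287/106, 55/53)
obs 3: x=6 → posterior Normal(-167/126, 55/63)

mu_0=-167/126, tau_0^2=55/63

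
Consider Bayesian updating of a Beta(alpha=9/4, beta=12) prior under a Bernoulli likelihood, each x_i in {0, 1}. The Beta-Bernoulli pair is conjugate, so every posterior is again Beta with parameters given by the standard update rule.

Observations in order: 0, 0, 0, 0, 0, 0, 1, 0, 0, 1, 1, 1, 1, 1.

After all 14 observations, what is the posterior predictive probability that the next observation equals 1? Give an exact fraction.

33/113

obs 1: x=0 → posterior Beta(9/4, 13)
obs 2: x=0 → posterior Beta(9/4, 14)
obs 3: x=0 → posterior Beta(9/4, 15)
obs 4: x=0 → posterior Beta(9/4, 16)
obs 5: x=0 → posterior Beta(9/4, 17)
obs 6: x=0 → posterior Beta(9/4, 18)
obs 7: x=1 → posterior Beta(13/4, 18)
obs 8: x=0 → posterior Beta(13/4, 19)
obs 9: x=0 → posterior Beta(13/4, 20)
obs 10: x=1 → posterior Beta(17/4, 20)
obs 11: x=1 → posterior Beta(21/4, 20)
obs 12: x=1 → posterior Beta(25/4, 20)
obs 13: x=1 → posterior Beta(29/4, 20)
obs 14: x=1 → posterior Beta(33/4, 20)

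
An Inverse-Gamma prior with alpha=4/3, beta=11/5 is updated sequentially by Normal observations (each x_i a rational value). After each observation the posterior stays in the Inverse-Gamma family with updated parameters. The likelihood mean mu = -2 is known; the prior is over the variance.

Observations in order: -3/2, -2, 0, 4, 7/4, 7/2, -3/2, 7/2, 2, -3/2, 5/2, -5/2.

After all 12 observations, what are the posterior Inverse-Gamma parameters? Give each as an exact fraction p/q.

alpha=22/3, beta=12497/160

obs 1: x=-3/2 → posterior Inverse-Gamma(11/6, 93/40)
obs 2: x=-2 → posterior Inverse-Gamma(7/3, 93/40)
obs 3: x=0 → posterior Inverse-Gamma(17/6, 173/40)
obs 4: x=4 → posterior Inverse-Gamma(10/3, 893/40)
obs 5: x=7/4 → posterior Inverse-Gamma(23/6, 4697/160)
obs 6: x=7/2 → posterior Inverse-Gamma(13/3, 7117/160)
obs 7: x=-3/2 → posterior Inverse-Gamma(29/6, 7137/160)
obs 8: x=7/2 → posterior Inverse-Gamma(16/3, 9557/160)
obs 9: x=2 → posterior Inverse-Gamma(35/6, 10837/160)
obs 10: x=-3/2 → posterior Inverse-Gamma(19/3, 10857/160)
obs 11: x=5/2 → posterior Inverse-Gamma(41/6, 12477/160)
obs 12: x=-5/2 → posterior Inverse-Gamma(22/3, 12497/160)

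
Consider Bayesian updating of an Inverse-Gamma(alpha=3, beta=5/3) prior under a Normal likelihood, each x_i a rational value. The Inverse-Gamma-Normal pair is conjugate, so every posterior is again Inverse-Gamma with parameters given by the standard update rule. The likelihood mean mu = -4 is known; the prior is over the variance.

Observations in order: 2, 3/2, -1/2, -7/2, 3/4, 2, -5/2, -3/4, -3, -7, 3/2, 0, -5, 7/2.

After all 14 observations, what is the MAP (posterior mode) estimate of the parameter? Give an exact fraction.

obs 1: x=2 → posterior Inverse-Gamma(7/2, 59/3)
obs 2: x=3/2 → posterior Inverse-Gamma(4, 835/24)
obs 3: x=-1/2 → posterior Inverse-Gamma(9/2, 491/12)
obs 4: x=-7/2 → posterior Inverse-Gamma(5, 985/24)
obs 5: x=3/4 → posterior Inverse-Gamma(11/2, 5023/96)
obs 6: x=2 → posterior Inverse-Gamma(6, 6751/96)
obs 7: x=-5/2 → posterior Inverse-Gamma(13/2, 6859/96)
obs 8: x=-3/4 → posterior Inverse-Gamma(7, 3683/48)
obs 9: x=-3 → posterior Inverse-Gamma(15/2, 3707/48)
obs 10: x=-7 → posterior Inverse-Gamma(8, 3923/48)
obs 11: x=3/2 → posterior Inverse-Gamma(17/2, 4649/48)
obs 12: x=0 → posterior Inverse-Gamma(9, 5033/48)
obs 13: x=-5 → posterior Inverse-Gamma(19/2, 5057/48)
obs 14: x=7/2 → posterior Inverse-Gamma(10, 6407/48)

6407/528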